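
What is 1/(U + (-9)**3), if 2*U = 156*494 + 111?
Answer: 2/75717 ≈ 2.6414e-5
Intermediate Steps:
U = 77175/2 (U = (156*494 + 111)/2 = (77064 + 111)/2 = (1/2)*77175 = 77175/2 ≈ 38588.)
1/(U + (-9)**3) = 1/(77175/2 + (-9)**3) = 1/(77175/2 - 729) = 1/(75717/2) = 2/75717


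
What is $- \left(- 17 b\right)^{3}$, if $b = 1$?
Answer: $4913$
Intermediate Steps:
$- \left(- 17 b\right)^{3} = - \left(\left(-17\right) 1\right)^{3} = - \left(-17\right)^{3} = \left(-1\right) \left(-4913\right) = 4913$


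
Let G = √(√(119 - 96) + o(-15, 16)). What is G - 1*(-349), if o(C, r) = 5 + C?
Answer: 349 + √(-10 + √23) ≈ 349.0 + 2.2813*I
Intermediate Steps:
G = √(-10 + √23) (G = √(√(119 - 96) + (5 - 15)) = √(√23 - 10) = √(-10 + √23) ≈ 2.2813*I)
G - 1*(-349) = √(-10 + √23) - 1*(-349) = √(-10 + √23) + 349 = 349 + √(-10 + √23)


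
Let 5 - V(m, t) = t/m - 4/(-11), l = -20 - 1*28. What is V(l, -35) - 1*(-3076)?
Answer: 1626191/528 ≈ 3079.9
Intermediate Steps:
l = -48 (l = -20 - 28 = -48)
V(m, t) = 51/11 - t/m (V(m, t) = 5 - (t/m - 4/(-11)) = 5 - (t/m - 4*(-1/11)) = 5 - (t/m + 4/11) = 5 - (4/11 + t/m) = 5 + (-4/11 - t/m) = 51/11 - t/m)
V(l, -35) - 1*(-3076) = (51/11 - 1*(-35)/(-48)) - 1*(-3076) = (51/11 - 1*(-35)*(-1/48)) + 3076 = (51/11 - 35/48) + 3076 = 2063/528 + 3076 = 1626191/528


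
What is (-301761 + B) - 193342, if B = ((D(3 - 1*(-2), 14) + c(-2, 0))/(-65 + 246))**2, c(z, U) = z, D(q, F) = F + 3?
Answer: -16220069158/32761 ≈ -4.9510e+5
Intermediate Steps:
D(q, F) = 3 + F
B = 225/32761 (B = (((3 + 14) - 2)/(-65 + 246))**2 = ((17 - 2)/181)**2 = (15*(1/181))**2 = (15/181)**2 = 225/32761 ≈ 0.0068679)
(-301761 + B) - 193342 = (-301761 + 225/32761) - 193342 = -9885991896/32761 - 193342 = -16220069158/32761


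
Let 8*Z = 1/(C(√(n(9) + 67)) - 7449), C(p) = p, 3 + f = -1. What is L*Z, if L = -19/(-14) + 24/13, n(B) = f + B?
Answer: -111353/2071534416 - 583*√2/13464973704 ≈ -5.3815e-5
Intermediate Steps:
f = -4 (f = -3 - 1 = -4)
n(B) = -4 + B
Z = 1/(8*(-7449 + 6*√2)) (Z = 1/(8*(√((-4 + 9) + 67) - 7449)) = 1/(8*(√(5 + 67) - 7449)) = 1/(8*(√72 - 7449)) = 1/(8*(6*√2 - 7449)) = 1/(8*(-7449 + 6*√2)) ≈ -1.6800e-5)
L = 583/182 (L = -19*(-1/14) + 24*(1/13) = 19/14 + 24/13 = 583/182 ≈ 3.2033)
L*Z = 583*(-2483/147966744 - √2/73983372)/182 = -111353/2071534416 - 583*√2/13464973704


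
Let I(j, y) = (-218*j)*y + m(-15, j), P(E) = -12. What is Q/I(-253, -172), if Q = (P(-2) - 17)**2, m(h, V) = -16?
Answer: -841/9486504 ≈ -8.8652e-5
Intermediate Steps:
Q = 841 (Q = (-12 - 17)**2 = (-29)**2 = 841)
I(j, y) = -16 - 218*j*y (I(j, y) = (-218*j)*y - 16 = -218*j*y - 16 = -16 - 218*j*y)
Q/I(-253, -172) = 841/(-16 - 218*(-253)*(-172)) = 841/(-16 - 9486488) = 841/(-9486504) = 841*(-1/9486504) = -841/9486504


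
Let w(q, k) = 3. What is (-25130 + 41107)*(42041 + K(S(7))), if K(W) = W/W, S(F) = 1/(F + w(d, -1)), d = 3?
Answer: 671705034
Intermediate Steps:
S(F) = 1/(3 + F) (S(F) = 1/(F + 3) = 1/(3 + F))
K(W) = 1
(-25130 + 41107)*(42041 + K(S(7))) = (-25130 + 41107)*(42041 + 1) = 15977*42042 = 671705034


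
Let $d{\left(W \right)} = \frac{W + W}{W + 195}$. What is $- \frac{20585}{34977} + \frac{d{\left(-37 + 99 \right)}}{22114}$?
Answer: $- \frac{58493176091}{99392357073} \approx -0.58851$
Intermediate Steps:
$d{\left(W \right)} = \frac{2 W}{195 + W}$
$- \frac{20585}{34977} + \frac{d{\left(-37 + 99 \right)}}{22114} = - \frac{20585}{34977} + \frac{2 \left(-37 + 99\right) \frac{1}{195 + \left(-37 + 99\right)}}{22114} = \left(-20585\right) \frac{1}{34977} + 2 \cdot 62 \frac{1}{195 + 62} \cdot \frac{1}{22114} = - \frac{20585}{34977} + 2 \cdot 62 \cdot \frac{1}{257} \cdot \frac{1}{22114} = - \frac{20585}{34977} + \frac{124}{257} \cdot \frac{1}{22114} = - \frac{20585}{34977} + \frac{62}{2841649} = - \frac{58493176091}{99392357073}$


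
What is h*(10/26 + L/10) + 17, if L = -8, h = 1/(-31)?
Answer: 34282/2015 ≈ 17.013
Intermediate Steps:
h = -1/31 ≈ -0.032258
h*(10/26 + L/10) + 17 = -(10/26 - 8/10)/31 + 17 = -(10*(1/26) - 8*1/10)/31 + 17 = -(5/13 - 4/5)/31 + 17 = -1/31*(-27/65) + 17 = 27/2015 + 17 = 34282/2015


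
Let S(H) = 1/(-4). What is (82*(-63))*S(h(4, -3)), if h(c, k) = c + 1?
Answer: 2583/2 ≈ 1291.5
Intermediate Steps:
h(c, k) = 1 + c
S(H) = -1/4
(82*(-63))*S(h(4, -3)) = (82*(-63))*(-1/4) = -5166*(-1/4) = 2583/2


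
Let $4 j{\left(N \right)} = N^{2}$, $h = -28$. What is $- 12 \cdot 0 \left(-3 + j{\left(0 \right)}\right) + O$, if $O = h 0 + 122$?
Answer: $122$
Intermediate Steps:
$j{\left(N \right)} = \frac{N^{2}}{4}$
$O = 122$ ($O = \left(-28\right) 0 + 122 = 0 + 122 = 122$)
$- 12 \cdot 0 \left(-3 + j{\left(0 \right)}\right) + O = - 12 \cdot 0 \left(-3 + \frac{0^{2}}{4}\right) + 122 = - 12 \cdot 0 \left(-3 + \frac{1}{4} \cdot 0\right) + 122 = - 12 \cdot 0 \left(-3 + 0\right) + 122 = - 12 \cdot 0 \left(-3\right) + 122 = \left(-12\right) 0 + 122 = 0 + 122 = 122$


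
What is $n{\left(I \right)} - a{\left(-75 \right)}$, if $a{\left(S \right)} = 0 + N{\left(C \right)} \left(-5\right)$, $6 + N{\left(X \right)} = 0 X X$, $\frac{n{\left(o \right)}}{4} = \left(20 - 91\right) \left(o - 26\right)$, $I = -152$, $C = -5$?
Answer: $50522$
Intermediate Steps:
$n{\left(o \right)} = 7384 - 284 o$ ($n{\left(o \right)} = 4 \left(20 - 91\right) \left(o - 26\right) = 4 \left(- 71 \left(-26 + o\right)\right) = 4 \left(1846 - 71 o\right) = 7384 - 284 o$)
$N{\left(X \right)} = -6$ ($N{\left(X \right)} = -6 + 0 X X = -6 + 0 X = -6 + 0 = -6$)
$a{\left(S \right)} = 30$ ($a{\left(S \right)} = 0 - -30 = 0 + 30 = 30$)
$n{\left(I \right)} - a{\left(-75 \right)} = \left(7384 - -43168\right) - 30 = \left(7384 + 43168\right) - 30 = 50552 - 30 = 50522$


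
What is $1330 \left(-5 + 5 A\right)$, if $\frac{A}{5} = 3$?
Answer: $93100$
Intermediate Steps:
$A = 15$ ($A = 5 \cdot 3 = 15$)
$1330 \left(-5 + 5 A\right) = 1330 \left(-5 + 5 \cdot 15\right) = 1330 \left(-5 + 75\right) = 1330 \cdot 70 = 93100$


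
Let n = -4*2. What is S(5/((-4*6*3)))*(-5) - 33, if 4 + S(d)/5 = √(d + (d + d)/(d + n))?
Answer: 67 - 25*I*√2538970/6972 ≈ 67.0 - 5.7136*I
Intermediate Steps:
n = -8
S(d) = -20 + 5*√(d + 2*d/(-8 + d)) (S(d) = -20 + 5*√(d + (d + d)/(d - 8)) = -20 + 5*√(d + (2*d)/(-8 + d)) = -20 + 5*√(d + 2*d/(-8 + d)))
S(5/((-4*6*3)))*(-5) - 33 = (-20 + 5*√((5/((-4*6*3)))*(-6 + 5/((-4*6*3)))/(-8 + 5/((-4*6*3)))))*(-5) - 33 = (-20 + 5*√((5/((-24*3)))*(-6 + 5/((-24*3)))/(-8 + 5/((-24*3)))))*(-5) - 33 = (-20 + 5*√((5/(-72))*(-6 + 5/(-72))/(-8 + 5/(-72))))*(-5) - 33 = (-20 + 5*√((5*(-1/72))*(-6 + 5*(-1/72))/(-8 + 5*(-1/72))))*(-5) - 33 = (-20 + 5*√(-5*(-6 - 5/72)/(72*(-8 - 5/72))))*(-5) - 33 = (-20 + 5*√(-5/72*(-437/72)/(-581/72)))*(-5) - 33 = (-20 + 5*√(-5/72*(-72/581)*(-437/72)))*(-5) - 33 = (-20 + 5*√(-2185/41832))*(-5) - 33 = (-20 + 5*(I*√2538970/6972))*(-5) - 33 = (-20 + 5*I*√2538970/6972)*(-5) - 33 = (100 - 25*I*√2538970/6972) - 33 = 67 - 25*I*√2538970/6972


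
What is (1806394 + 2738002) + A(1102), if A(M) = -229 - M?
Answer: 4543065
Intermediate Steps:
(1806394 + 2738002) + A(1102) = (1806394 + 2738002) + (-229 - 1*1102) = 4544396 + (-229 - 1102) = 4544396 - 1331 = 4543065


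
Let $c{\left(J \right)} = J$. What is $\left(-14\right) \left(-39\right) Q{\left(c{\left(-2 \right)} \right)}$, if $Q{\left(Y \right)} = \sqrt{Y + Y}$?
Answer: $1092 i \approx 1092.0 i$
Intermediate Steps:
$Q{\left(Y \right)} = \sqrt{2} \sqrt{Y}$ ($Q{\left(Y \right)} = \sqrt{2 Y} = \sqrt{2} \sqrt{Y}$)
$\left(-14\right) \left(-39\right) Q{\left(c{\left(-2 \right)} \right)} = \left(-14\right) \left(-39\right) \sqrt{2} \sqrt{-2} = 546 \sqrt{2} i \sqrt{2} = 546 \cdot 2 i = 1092 i$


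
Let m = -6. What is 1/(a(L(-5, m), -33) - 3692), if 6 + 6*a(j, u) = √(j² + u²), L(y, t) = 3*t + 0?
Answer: -14772/54552839 - 2*√157/54552839 ≈ -0.00027124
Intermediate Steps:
L(y, t) = 3*t
a(j, u) = -1 + √(j² + u²)/6
1/(a(L(-5, m), -33) - 3692) = 1/((-1 + √((3*(-6))² + (-33)²)/6) - 3692) = 1/((-1 + √((-18)² + 1089)/6) - 3692) = 1/((-1 + √(324 + 1089)/6) - 3692) = 1/((-1 + √1413/6) - 3692) = 1/((-1 + (3*√157)/6) - 3692) = 1/((-1 + √157/2) - 3692) = 1/(-3693 + √157/2)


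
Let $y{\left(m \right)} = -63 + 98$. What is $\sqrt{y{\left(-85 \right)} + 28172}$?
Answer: $\sqrt{28207} \approx 167.95$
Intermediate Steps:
$y{\left(m \right)} = 35$
$\sqrt{y{\left(-85 \right)} + 28172} = \sqrt{35 + 28172} = \sqrt{28207}$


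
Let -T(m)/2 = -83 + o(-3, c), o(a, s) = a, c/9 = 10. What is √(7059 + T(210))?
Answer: √7231 ≈ 85.035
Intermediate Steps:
c = 90 (c = 9*10 = 90)
T(m) = 172 (T(m) = -2*(-83 - 3) = -2*(-86) = 172)
√(7059 + T(210)) = √(7059 + 172) = √7231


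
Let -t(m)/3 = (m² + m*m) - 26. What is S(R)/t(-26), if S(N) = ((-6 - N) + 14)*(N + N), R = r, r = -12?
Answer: 80/663 ≈ 0.12066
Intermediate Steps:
t(m) = 78 - 6*m² (t(m) = -3*((m² + m*m) - 26) = -3*((m² + m²) - 26) = -3*(2*m² - 26) = -3*(-26 + 2*m²) = 78 - 6*m²)
R = -12
S(N) = 2*N*(8 - N) (S(N) = (8 - N)*(2*N) = 2*N*(8 - N))
S(R)/t(-26) = (2*(-12)*(8 - 1*(-12)))/(78 - 6*(-26)²) = (2*(-12)*(8 + 12))/(78 - 6*676) = (2*(-12)*20)/(78 - 4056) = -480/(-3978) = -480*(-1/3978) = 80/663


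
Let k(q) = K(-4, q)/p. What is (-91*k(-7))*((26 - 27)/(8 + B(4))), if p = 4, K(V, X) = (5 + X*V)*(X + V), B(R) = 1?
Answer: -11011/12 ≈ -917.58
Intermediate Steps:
K(V, X) = (5 + V*X)*(V + X)
k(q) = -5 - q**2 + 21*q/4 (k(q) = (5*(-4) + 5*q - 4*q**2 + q*(-4)**2)/4 = (-20 + 5*q - 4*q**2 + q*16)*(1/4) = (-20 + 5*q - 4*q**2 + 16*q)*(1/4) = (-20 - 4*q**2 + 21*q)*(1/4) = -5 - q**2 + 21*q/4)
(-91*k(-7))*((26 - 27)/(8 + B(4))) = (-91*(-5 - 1*(-7)**2 + (21/4)*(-7)))*((26 - 27)/(8 + 1)) = (-91*(-5 - 1*49 - 147/4))*(-1/9) = (-91*(-5 - 49 - 147/4))*(-1*1/9) = -91*(-363/4)*(-1/9) = (33033/4)*(-1/9) = -11011/12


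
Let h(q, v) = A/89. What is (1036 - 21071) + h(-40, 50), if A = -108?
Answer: -1783223/89 ≈ -20036.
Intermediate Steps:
h(q, v) = -108/89
(1036 - 21071) + h(-40, 50) = (1036 - 21071) - 108/89 = -20035 - 108/89 = -1783223/89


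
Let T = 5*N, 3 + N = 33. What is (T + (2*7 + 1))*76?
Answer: 12540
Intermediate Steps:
N = 30 (N = -3 + 33 = 30)
T = 150 (T = 5*30 = 150)
(T + (2*7 + 1))*76 = (150 + (2*7 + 1))*76 = (150 + (14 + 1))*76 = (150 + 15)*76 = 165*76 = 12540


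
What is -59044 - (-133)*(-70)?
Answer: -68354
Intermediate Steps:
-59044 - (-133)*(-70) = -59044 - 1*9310 = -59044 - 9310 = -68354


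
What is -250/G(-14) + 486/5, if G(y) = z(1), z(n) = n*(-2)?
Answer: 1111/5 ≈ 222.20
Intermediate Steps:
z(n) = -2*n
G(y) = -2 (G(y) = -2*1 = -2)
-250/G(-14) + 486/5 = -250/(-2) + 486/5 = -250*(-1/2) + 486*(1/5) = 125 + 486/5 = 1111/5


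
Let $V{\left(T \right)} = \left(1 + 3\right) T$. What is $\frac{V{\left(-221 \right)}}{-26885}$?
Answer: $\frac{884}{26885} \approx 0.032881$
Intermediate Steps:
$V{\left(T \right)} = 4 T$
$\frac{V{\left(-221 \right)}}{-26885} = \frac{4 \left(-221\right)}{-26885} = \left(-884\right) \left(- \frac{1}{26885}\right) = \frac{884}{26885}$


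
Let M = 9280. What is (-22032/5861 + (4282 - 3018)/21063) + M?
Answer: 1145161603328/123450243 ≈ 9276.3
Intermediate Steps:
(-22032/5861 + (4282 - 3018)/21063) + M = (-22032/5861 + (4282 - 3018)/21063) + 9280 = (-22032*1/5861 + 1264*(1/21063)) + 9280 = (-22032/5861 + 1264/21063) + 9280 = -456651712/123450243 + 9280 = 1145161603328/123450243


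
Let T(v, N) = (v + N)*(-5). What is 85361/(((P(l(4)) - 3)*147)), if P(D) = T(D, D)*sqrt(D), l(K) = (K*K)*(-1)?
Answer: -85361/20070841 - 54631040*I/60212523 ≈ -0.004253 - 0.9073*I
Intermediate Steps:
T(v, N) = -5*N - 5*v (T(v, N) = (N + v)*(-5) = -5*N - 5*v)
l(K) = -K**2 (l(K) = K**2*(-1) = -K**2)
P(D) = -10*D**(3/2) (P(D) = (-5*D - 5*D)*sqrt(D) = (-10*D)*sqrt(D) = -10*D**(3/2))
85361/(((P(l(4)) - 3)*147)) = 85361/(((-10*(-64*I) - 3)*147)) = 85361/(((-(-640)*I - 3)*147)) = 85361/(((640*I - 3)*147)) = 85361/(((-3 + 640*I)*147)) = 85361/(-441 + 94080*I) = 85361*((-441 - 94080*I)/8851240881) = 85361*(-441 - 94080*I)/8851240881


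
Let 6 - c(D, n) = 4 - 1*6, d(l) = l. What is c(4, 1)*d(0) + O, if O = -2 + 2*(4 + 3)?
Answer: 12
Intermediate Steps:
O = 12 (O = -2 + 2*7 = -2 + 14 = 12)
c(D, n) = 8 (c(D, n) = 6 - (4 - 1*6) = 6 - (4 - 6) = 6 - 1*(-2) = 6 + 2 = 8)
c(4, 1)*d(0) + O = 8*0 + 12 = 0 + 12 = 12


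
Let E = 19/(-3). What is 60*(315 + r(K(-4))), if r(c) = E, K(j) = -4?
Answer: 18520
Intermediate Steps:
E = -19/3 (E = 19*(-⅓) = -19/3 ≈ -6.3333)
r(c) = -19/3
60*(315 + r(K(-4))) = 60*(315 - 19/3) = 60*(926/3) = 18520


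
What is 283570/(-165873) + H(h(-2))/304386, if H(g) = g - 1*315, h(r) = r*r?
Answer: -28788774841/16829806326 ≈ -1.7106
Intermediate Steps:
h(r) = r²
H(g) = -315 + g (H(g) = g - 315 = -315 + g)
283570/(-165873) + H(h(-2))/304386 = 283570/(-165873) + (-315 + (-2)²)/304386 = 283570*(-1/165873) + (-315 + 4)*(1/304386) = -283570/165873 - 311*1/304386 = -283570/165873 - 311/304386 = -28788774841/16829806326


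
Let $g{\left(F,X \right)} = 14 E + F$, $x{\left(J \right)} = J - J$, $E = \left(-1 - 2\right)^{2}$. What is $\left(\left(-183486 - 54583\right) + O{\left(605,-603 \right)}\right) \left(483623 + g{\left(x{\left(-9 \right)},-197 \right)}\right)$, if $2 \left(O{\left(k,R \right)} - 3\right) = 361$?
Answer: $- \frac{230153745479}{2} \approx -1.1508 \cdot 10^{11}$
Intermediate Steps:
$O{\left(k,R \right)} = \frac{367}{2}$ ($O{\left(k,R \right)} = 3 + \frac{1}{2} \cdot 361 = 3 + \frac{361}{2} = \frac{367}{2}$)
$E = 9$ ($E = \left(-3\right)^{2} = 9$)
$x{\left(J \right)} = 0$
$g{\left(F,X \right)} = 126 + F$ ($g{\left(F,X \right)} = 14 \cdot 9 + F = 126 + F$)
$\left(\left(-183486 - 54583\right) + O{\left(605,-603 \right)}\right) \left(483623 + g{\left(x{\left(-9 \right)},-197 \right)}\right) = \left(\left(-183486 - 54583\right) + \frac{367}{2}\right) \left(483623 + \left(126 + 0\right)\right) = \left(-238069 + \frac{367}{2}\right) \left(483623 + 126\right) = \left(- \frac{475771}{2}\right) 483749 = - \frac{230153745479}{2}$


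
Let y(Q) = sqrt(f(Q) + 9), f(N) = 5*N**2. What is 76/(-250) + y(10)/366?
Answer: -38/125 + sqrt(509)/366 ≈ -0.24236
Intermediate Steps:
y(Q) = sqrt(9 + 5*Q**2) (y(Q) = sqrt(5*Q**2 + 9) = sqrt(9 + 5*Q**2))
76/(-250) + y(10)/366 = 76/(-250) + sqrt(9 + 5*10**2)/366 = 76*(-1/250) + sqrt(9 + 5*100)*(1/366) = -38/125 + sqrt(9 + 500)*(1/366) = -38/125 + sqrt(509)*(1/366) = -38/125 + sqrt(509)/366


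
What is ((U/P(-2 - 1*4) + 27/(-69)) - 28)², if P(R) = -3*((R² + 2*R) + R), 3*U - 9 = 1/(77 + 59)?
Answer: 207794271935041/256781373696 ≈ 809.23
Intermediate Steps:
U = 1225/408 (U = 3 + 1/(3*(77 + 59)) = 3 + (⅓)/136 = 3 + (⅓)*(1/136) = 3 + 1/408 = 1225/408 ≈ 3.0024)
P(R) = -9*R - 3*R² (P(R) = -3*(R² + 3*R) = -9*R - 3*R²)
((U/P(-2 - 1*4) + 27/(-69)) - 28)² = ((1225/(408*((-3*(-2 - 1*4)*(3 + (-2 - 1*4))))) + 27/(-69)) - 28)² = ((1225/(408*((-3*(-2 - 4)*(3 + (-2 - 4))))) + 27*(-1/69)) - 28)² = ((1225/(408*((-3*(-6)*(3 - 6)))) - 9/23) - 28)² = ((1225/(408*((-3*(-6)*(-3)))) - 9/23) - 28)² = (((1225/408)/(-54) - 9/23) - 28)² = (((1225/408)*(-1/54) - 9/23) - 28)² = ((-1225/22032 - 9/23) - 28)² = (-226463/506736 - 28)² = (-14415071/506736)² = 207794271935041/256781373696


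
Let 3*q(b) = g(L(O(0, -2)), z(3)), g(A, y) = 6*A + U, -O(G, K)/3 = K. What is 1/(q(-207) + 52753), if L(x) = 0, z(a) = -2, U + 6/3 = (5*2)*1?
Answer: 3/158267 ≈ 1.8955e-5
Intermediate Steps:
O(G, K) = -3*K
U = 8 (U = -2 + (5*2)*1 = -2 + 10*1 = -2 + 10 = 8)
g(A, y) = 8 + 6*A (g(A, y) = 6*A + 8 = 8 + 6*A)
q(b) = 8/3 (q(b) = (8 + 6*0)/3 = (8 + 0)/3 = (⅓)*8 = 8/3)
1/(q(-207) + 52753) = 1/(8/3 + 52753) = 1/(158267/3) = 3/158267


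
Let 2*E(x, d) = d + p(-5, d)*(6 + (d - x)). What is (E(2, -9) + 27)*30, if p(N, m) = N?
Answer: 1050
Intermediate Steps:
E(x, d) = -15 - 2*d + 5*x/2 (E(x, d) = (d - 5*(6 + (d - x)))/2 = (d - 5*(6 + d - x))/2 = (d + (-30 - 5*d + 5*x))/2 = (-30 - 4*d + 5*x)/2 = -15 - 2*d + 5*x/2)
(E(2, -9) + 27)*30 = ((-15 - 2*(-9) + (5/2)*2) + 27)*30 = ((-15 + 18 + 5) + 27)*30 = (8 + 27)*30 = 35*30 = 1050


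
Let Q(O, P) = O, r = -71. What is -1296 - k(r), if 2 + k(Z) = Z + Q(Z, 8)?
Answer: -1152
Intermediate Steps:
k(Z) = -2 + 2*Z (k(Z) = -2 + (Z + Z) = -2 + 2*Z)
-1296 - k(r) = -1296 - (-2 + 2*(-71)) = -1296 - (-2 - 142) = -1296 - 1*(-144) = -1296 + 144 = -1152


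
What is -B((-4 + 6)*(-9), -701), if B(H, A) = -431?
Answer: 431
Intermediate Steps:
-B((-4 + 6)*(-9), -701) = -1*(-431) = 431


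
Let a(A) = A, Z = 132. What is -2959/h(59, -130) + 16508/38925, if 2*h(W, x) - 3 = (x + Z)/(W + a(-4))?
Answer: -12666941414/6500475 ≈ -1948.6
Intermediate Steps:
h(W, x) = 3/2 + (132 + x)/(2*(-4 + W)) (h(W, x) = 3/2 + ((x + 132)/(W - 4))/2 = 3/2 + ((132 + x)/(-4 + W))/2 = 3/2 + (132 + x)/(2*(-4 + W)))
-2959/h(59, -130) + 16508/38925 = -2959*2*(-4 + 59)/(120 - 130 + 3*59) + 16508/38925 = -2959*110/(120 - 130 + 177) + 16508*(1/38925) = -2959/((½)*(1/55)*167) + 16508/38925 = -2959/167/110 + 16508/38925 = -2959*110/167 + 16508/38925 = -325490/167 + 16508/38925 = -12666941414/6500475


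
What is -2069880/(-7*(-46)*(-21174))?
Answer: 172490/568169 ≈ 0.30359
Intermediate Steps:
-2069880/(-7*(-46)*(-21174)) = -2069880/(322*(-21174)) = -2069880/(-6818028) = -2069880*(-1/6818028) = 172490/568169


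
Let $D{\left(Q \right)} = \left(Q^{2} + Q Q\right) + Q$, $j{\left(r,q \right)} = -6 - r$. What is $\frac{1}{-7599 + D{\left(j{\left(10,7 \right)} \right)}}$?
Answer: $- \frac{1}{7103} \approx -0.00014079$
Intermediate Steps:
$D{\left(Q \right)} = Q + 2 Q^{2}$ ($D{\left(Q \right)} = \left(Q^{2} + Q^{2}\right) + Q = 2 Q^{2} + Q = Q + 2 Q^{2}$)
$\frac{1}{-7599 + D{\left(j{\left(10,7 \right)} \right)}} = \frac{1}{-7599 + \left(-6 - 10\right) \left(1 + 2 \left(-6 - 10\right)\right)} = \frac{1}{-7599 - 16 \left(1 + 2 \left(-16\right)\right)} = \frac{1}{-7599 - 16 \left(1 - 32\right)} = \frac{1}{-7599 - -496} = \frac{1}{-7599 + 496} = \frac{1}{-7103} = - \frac{1}{7103}$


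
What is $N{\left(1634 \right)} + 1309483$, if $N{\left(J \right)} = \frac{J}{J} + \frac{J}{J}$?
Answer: $1309485$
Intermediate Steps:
$N{\left(J \right)} = 2$ ($N{\left(J \right)} = 1 + 1 = 2$)
$N{\left(1634 \right)} + 1309483 = 2 + 1309483 = 1309485$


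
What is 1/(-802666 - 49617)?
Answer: -1/852283 ≈ -1.1733e-6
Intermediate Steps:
1/(-802666 - 49617) = 1/(-852283) = -1/852283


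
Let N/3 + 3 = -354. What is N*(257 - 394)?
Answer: 146727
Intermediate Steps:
N = -1071 (N = -9 + 3*(-354) = -9 - 1062 = -1071)
N*(257 - 394) = -1071*(257 - 394) = -1071*(-137) = 146727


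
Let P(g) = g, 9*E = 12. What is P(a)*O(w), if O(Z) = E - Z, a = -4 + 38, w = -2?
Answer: 340/3 ≈ 113.33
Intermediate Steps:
E = 4/3 (E = (1/9)*12 = 4/3 ≈ 1.3333)
a = 34
O(Z) = 4/3 - Z
P(a)*O(w) = 34*(4/3 - 1*(-2)) = 34*(4/3 + 2) = 34*(10/3) = 340/3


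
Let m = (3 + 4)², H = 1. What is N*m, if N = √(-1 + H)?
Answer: 0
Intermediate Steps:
m = 49 (m = 7² = 49)
N = 0 (N = √(-1 + 1) = √0 = 0)
N*m = 0*49 = 0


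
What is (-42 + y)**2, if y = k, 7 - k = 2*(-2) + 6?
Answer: 1369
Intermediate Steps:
k = 5 (k = 7 - (2*(-2) + 6) = 7 - (-4 + 6) = 7 - 1*2 = 7 - 2 = 5)
y = 5
(-42 + y)**2 = (-42 + 5)**2 = (-37)**2 = 1369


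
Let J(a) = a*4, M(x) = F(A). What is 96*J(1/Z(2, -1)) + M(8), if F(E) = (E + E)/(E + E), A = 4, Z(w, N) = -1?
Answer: -383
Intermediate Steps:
F(E) = 1 (F(E) = (2*E)/((2*E)) = (2*E)*(1/(2*E)) = 1)
M(x) = 1
J(a) = 4*a
96*J(1/Z(2, -1)) + M(8) = 96*(4/(-1)) + 1 = 96*(4*(-1)) + 1 = 96*(-4) + 1 = -384 + 1 = -383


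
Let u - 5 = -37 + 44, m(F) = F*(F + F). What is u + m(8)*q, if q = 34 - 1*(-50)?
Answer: 10764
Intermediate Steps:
q = 84 (q = 34 + 50 = 84)
m(F) = 2*F² (m(F) = F*(2*F) = 2*F²)
u = 12 (u = 5 + (-37 + 44) = 5 + 7 = 12)
u + m(8)*q = 12 + (2*8²)*84 = 12 + (2*64)*84 = 12 + 128*84 = 12 + 10752 = 10764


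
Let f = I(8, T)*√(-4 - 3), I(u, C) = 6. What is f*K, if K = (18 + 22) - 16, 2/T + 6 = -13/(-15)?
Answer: 144*I*√7 ≈ 380.99*I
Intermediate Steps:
T = -30/77 (T = 2/(-6 - 13/(-15)) = 2/(-6 - 13*(-1/15)) = 2/(-6 + 13/15) = 2/(-77/15) = 2*(-15/77) = -30/77 ≈ -0.38961)
K = 24 (K = 40 - 16 = 24)
f = 6*I*√7 (f = 6*√(-4 - 3) = 6*√(-7) = 6*(I*√7) = 6*I*√7 ≈ 15.875*I)
f*K = (6*I*√7)*24 = 144*I*√7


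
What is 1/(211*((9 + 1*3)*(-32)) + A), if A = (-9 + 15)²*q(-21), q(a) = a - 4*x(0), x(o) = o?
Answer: -1/81780 ≈ -1.2228e-5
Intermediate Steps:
q(a) = a (q(a) = a - 4*0 = a + 0 = a)
A = -756 (A = (-9 + 15)²*(-21) = 6²*(-21) = 36*(-21) = -756)
1/(211*((9 + 1*3)*(-32)) + A) = 1/(211*((9 + 1*3)*(-32)) - 756) = 1/(211*((9 + 3)*(-32)) - 756) = 1/(211*(12*(-32)) - 756) = 1/(211*(-384) - 756) = 1/(-81024 - 756) = 1/(-81780) = -1/81780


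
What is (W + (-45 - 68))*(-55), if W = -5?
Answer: 6490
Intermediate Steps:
(W + (-45 - 68))*(-55) = (-5 + (-45 - 68))*(-55) = (-5 - 113)*(-55) = -118*(-55) = 6490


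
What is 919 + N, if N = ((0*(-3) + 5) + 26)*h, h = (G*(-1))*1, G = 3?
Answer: 826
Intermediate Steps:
h = -3 (h = (3*(-1))*1 = -3*1 = -3)
N = -93 (N = ((0*(-3) + 5) + 26)*(-3) = ((0 + 5) + 26)*(-3) = (5 + 26)*(-3) = 31*(-3) = -93)
919 + N = 919 - 93 = 826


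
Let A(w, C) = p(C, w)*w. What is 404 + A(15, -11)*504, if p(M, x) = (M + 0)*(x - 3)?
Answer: -997516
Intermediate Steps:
p(M, x) = M*(-3 + x)
A(w, C) = C*w*(-3 + w) (A(w, C) = (C*(-3 + w))*w = C*w*(-3 + w))
404 + A(15, -11)*504 = 404 - 11*15*(-3 + 15)*504 = 404 - 11*15*12*504 = 404 - 1980*504 = 404 - 997920 = -997516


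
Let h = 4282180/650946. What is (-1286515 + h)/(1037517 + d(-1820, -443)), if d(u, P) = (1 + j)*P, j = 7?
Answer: -418723755505/336530294229 ≈ -1.2442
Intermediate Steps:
h = 2141090/325473 (h = 4282180*(1/650946) = 2141090/325473 ≈ 6.5784)
d(u, P) = 8*P (d(u, P) = (1 + 7)*P = 8*P)
(-1286515 + h)/(1037517 + d(-1820, -443)) = (-1286515 + 2141090/325473)/(1037517 + 8*(-443)) = -418723755505/(325473*(1037517 - 3544)) = -418723755505/325473/1033973 = -418723755505/325473*1/1033973 = -418723755505/336530294229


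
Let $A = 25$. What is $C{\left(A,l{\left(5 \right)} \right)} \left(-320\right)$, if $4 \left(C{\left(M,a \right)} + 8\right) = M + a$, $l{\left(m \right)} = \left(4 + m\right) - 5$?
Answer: $240$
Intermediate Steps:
$l{\left(m \right)} = -1 + m$
$C{\left(M,a \right)} = -8 + \frac{M}{4} + \frac{a}{4}$ ($C{\left(M,a \right)} = -8 + \frac{M + a}{4} = -8 + \left(\frac{M}{4} + \frac{a}{4}\right) = -8 + \frac{M}{4} + \frac{a}{4}$)
$C{\left(A,l{\left(5 \right)} \right)} \left(-320\right) = \left(-8 + \frac{1}{4} \cdot 25 + \frac{-1 + 5}{4}\right) \left(-320\right) = \left(-8 + \frac{25}{4} + \frac{1}{4} \cdot 4\right) \left(-320\right) = \left(-8 + \frac{25}{4} + 1\right) \left(-320\right) = \left(- \frac{3}{4}\right) \left(-320\right) = 240$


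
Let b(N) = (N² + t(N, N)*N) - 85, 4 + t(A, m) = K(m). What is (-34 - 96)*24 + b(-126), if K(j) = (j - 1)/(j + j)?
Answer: 26223/2 ≈ 13112.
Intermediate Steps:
K(j) = (-1 + j)/(2*j) (K(j) = (-1 + j)/((2*j)) = (-1 + j)*(1/(2*j)) = (-1 + j)/(2*j))
t(A, m) = -4 + (-1 + m)/(2*m)
b(N) = -171/2 + N² - 7*N/2 (b(N) = (N² + ((-1 - 7*N)/(2*N))*N) - 85 = (N² + (-½ - 7*N/2)) - 85 = (-½ + N² - 7*N/2) - 85 = -171/2 + N² - 7*N/2)
(-34 - 96)*24 + b(-126) = (-34 - 96)*24 + (-171/2 + (-126)² - 7/2*(-126)) = -130*24 + (-171/2 + 15876 + 441) = -3120 + 32463/2 = 26223/2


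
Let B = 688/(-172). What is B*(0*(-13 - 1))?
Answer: 0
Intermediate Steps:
B = -4 (B = 688*(-1/172) = -4)
B*(0*(-13 - 1)) = -0*(-13 - 1) = -0*(-14) = -4*0 = 0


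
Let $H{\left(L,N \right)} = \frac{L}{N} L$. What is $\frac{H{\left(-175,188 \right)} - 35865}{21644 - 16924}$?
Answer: $- \frac{1342399}{177472} \approx -7.564$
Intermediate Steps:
$H{\left(L,N \right)} = \frac{L^{2}}{N}$
$\frac{H{\left(-175,188 \right)} - 35865}{21644 - 16924} = \frac{\frac{\left(-175\right)^{2}}{188} - 35865}{21644 - 16924} = \frac{30625 \cdot \frac{1}{188} - 35865}{4720} = \left(\frac{30625}{188} - 35865\right) \frac{1}{4720} = \left(- \frac{6711995}{188}\right) \frac{1}{4720} = - \frac{1342399}{177472}$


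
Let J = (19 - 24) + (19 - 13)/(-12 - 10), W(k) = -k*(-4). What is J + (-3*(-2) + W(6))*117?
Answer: 38552/11 ≈ 3504.7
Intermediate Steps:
W(k) = 4*k (W(k) = -(-4)*k = 4*k)
J = -58/11 (J = -5 + 6/(-22) = -5 + 6*(-1/22) = -5 - 3/11 = -58/11 ≈ -5.2727)
J + (-3*(-2) + W(6))*117 = -58/11 + (-3*(-2) + 4*6)*117 = -58/11 + (6 + 24)*117 = -58/11 + 30*117 = -58/11 + 3510 = 38552/11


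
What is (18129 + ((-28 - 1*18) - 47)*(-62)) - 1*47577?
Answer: -23682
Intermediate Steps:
(18129 + ((-28 - 1*18) - 47)*(-62)) - 1*47577 = (18129 + ((-28 - 18) - 47)*(-62)) - 47577 = (18129 + (-46 - 47)*(-62)) - 47577 = (18129 - 93*(-62)) - 47577 = (18129 + 5766) - 47577 = 23895 - 47577 = -23682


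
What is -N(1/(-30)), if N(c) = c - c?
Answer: 0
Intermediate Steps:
N(c) = 0
-N(1/(-30)) = -1*0 = 0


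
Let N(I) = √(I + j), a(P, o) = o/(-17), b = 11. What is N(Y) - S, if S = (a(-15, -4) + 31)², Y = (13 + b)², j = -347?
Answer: -281961/289 + √229 ≈ -960.51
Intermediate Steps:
a(P, o) = -o/17 (a(P, o) = o*(-1/17) = -o/17)
Y = 576 (Y = (13 + 11)² = 24² = 576)
N(I) = √(-347 + I) (N(I) = √(I - 347) = √(-347 + I))
S = 281961/289 (S = (-1/17*(-4) + 31)² = (4/17 + 31)² = (531/17)² = 281961/289 ≈ 975.64)
N(Y) - S = √(-347 + 576) - 1*281961/289 = √229 - 281961/289 = -281961/289 + √229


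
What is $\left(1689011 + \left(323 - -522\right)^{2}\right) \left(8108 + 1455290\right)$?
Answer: $3516598076328$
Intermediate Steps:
$\left(1689011 + \left(323 - -522\right)^{2}\right) \left(8108 + 1455290\right) = \left(1689011 + \left(323 + \left(-23 + 545\right)\right)^{2}\right) 1463398 = \left(1689011 + \left(323 + 522\right)^{2}\right) 1463398 = \left(1689011 + 845^{2}\right) 1463398 = \left(1689011 + 714025\right) 1463398 = 2403036 \cdot 1463398 = 3516598076328$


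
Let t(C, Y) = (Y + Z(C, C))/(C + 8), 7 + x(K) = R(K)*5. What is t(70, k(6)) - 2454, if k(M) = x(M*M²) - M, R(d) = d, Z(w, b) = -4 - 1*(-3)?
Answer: -7321/3 ≈ -2440.3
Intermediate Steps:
Z(w, b) = -1 (Z(w, b) = -4 + 3 = -1)
x(K) = -7 + 5*K (x(K) = -7 + K*5 = -7 + 5*K)
k(M) = -7 - M + 5*M³ (k(M) = (-7 + 5*(M*M²)) - M = (-7 + 5*M³) - M = -7 - M + 5*M³)
t(C, Y) = (-1 + Y)/(8 + C) (t(C, Y) = (Y - 1)/(C + 8) = (-1 + Y)/(8 + C))
t(70, k(6)) - 2454 = (-1 + (-7 - 1*6 + 5*6³))/(8 + 70) - 2454 = (-1 + (-7 - 6 + 5*216))/78 - 2454 = (-1 + (-7 - 6 + 1080))/78 - 2454 = (-1 + 1067)/78 - 2454 = (1/78)*1066 - 2454 = 41/3 - 2454 = -7321/3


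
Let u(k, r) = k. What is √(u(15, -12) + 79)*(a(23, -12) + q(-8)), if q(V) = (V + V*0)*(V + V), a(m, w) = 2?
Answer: 130*√94 ≈ 1260.4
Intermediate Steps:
q(V) = 2*V² (q(V) = (V + 0)*(2*V) = V*(2*V) = 2*V²)
√(u(15, -12) + 79)*(a(23, -12) + q(-8)) = √(15 + 79)*(2 + 2*(-8)²) = √94*(2 + 2*64) = √94*(2 + 128) = √94*130 = 130*√94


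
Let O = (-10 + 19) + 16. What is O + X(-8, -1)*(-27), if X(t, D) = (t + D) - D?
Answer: 241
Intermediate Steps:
X(t, D) = t (X(t, D) = (D + t) - D = t)
O = 25 (O = 9 + 16 = 25)
O + X(-8, -1)*(-27) = 25 - 8*(-27) = 25 + 216 = 241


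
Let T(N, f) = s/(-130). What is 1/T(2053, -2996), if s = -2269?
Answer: 130/2269 ≈ 0.057294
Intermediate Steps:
T(N, f) = 2269/130 (T(N, f) = -2269/(-130) = -2269*(-1/130) = 2269/130)
1/T(2053, -2996) = 1/(2269/130) = 130/2269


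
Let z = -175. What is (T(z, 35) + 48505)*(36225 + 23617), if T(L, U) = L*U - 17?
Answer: 2535086646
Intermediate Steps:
T(L, U) = -17 + L*U
(T(z, 35) + 48505)*(36225 + 23617) = ((-17 - 175*35) + 48505)*(36225 + 23617) = ((-17 - 6125) + 48505)*59842 = (-6142 + 48505)*59842 = 42363*59842 = 2535086646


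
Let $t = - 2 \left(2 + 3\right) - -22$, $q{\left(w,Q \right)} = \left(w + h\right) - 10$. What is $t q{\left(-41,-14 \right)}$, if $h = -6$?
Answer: $-684$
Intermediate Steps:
$q{\left(w,Q \right)} = -16 + w$ ($q{\left(w,Q \right)} = \left(w - 6\right) - 10 = \left(-6 + w\right) - 10 = -16 + w$)
$t = 12$ ($t = \left(-2\right) 5 + 22 = -10 + 22 = 12$)
$t q{\left(-41,-14 \right)} = 12 \left(-16 - 41\right) = 12 \left(-57\right) = -684$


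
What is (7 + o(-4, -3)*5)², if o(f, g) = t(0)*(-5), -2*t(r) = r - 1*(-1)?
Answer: 1521/4 ≈ 380.25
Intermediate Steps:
t(r) = -½ - r/2 (t(r) = -(r - 1*(-1))/2 = -(r + 1)/2 = -(1 + r)/2 = -½ - r/2)
o(f, g) = 5/2 (o(f, g) = (-½ - ½*0)*(-5) = (-½ + 0)*(-5) = -½*(-5) = 5/2)
(7 + o(-4, -3)*5)² = (7 + (5/2)*5)² = (7 + 25/2)² = (39/2)² = 1521/4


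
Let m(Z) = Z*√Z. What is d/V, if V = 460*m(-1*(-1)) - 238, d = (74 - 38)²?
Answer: 216/37 ≈ 5.8378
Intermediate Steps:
d = 1296 (d = 36² = 1296)
m(Z) = Z^(3/2)
V = 222 (V = 460*(-1*(-1))^(3/2) - 238 = 460*1^(3/2) - 238 = 460*1 - 238 = 460 - 238 = 222)
d/V = 1296/222 = 1296*(1/222) = 216/37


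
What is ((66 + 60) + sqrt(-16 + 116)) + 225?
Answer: 361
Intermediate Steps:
((66 + 60) + sqrt(-16 + 116)) + 225 = (126 + sqrt(100)) + 225 = (126 + 10) + 225 = 136 + 225 = 361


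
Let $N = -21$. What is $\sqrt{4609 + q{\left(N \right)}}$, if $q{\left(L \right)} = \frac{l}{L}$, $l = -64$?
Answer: $\frac{\sqrt{2033913}}{21} \approx 67.912$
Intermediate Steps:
$q{\left(L \right)} = - \frac{64}{L}$
$\sqrt{4609 + q{\left(N \right)}} = \sqrt{4609 - \frac{64}{-21}} = \sqrt{4609 - - \frac{64}{21}} = \sqrt{4609 + \frac{64}{21}} = \sqrt{\frac{96853}{21}} = \frac{\sqrt{2033913}}{21}$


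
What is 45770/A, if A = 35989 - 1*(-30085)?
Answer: 22885/33037 ≈ 0.69271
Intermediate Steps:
A = 66074 (A = 35989 + 30085 = 66074)
45770/A = 45770/66074 = 45770*(1/66074) = 22885/33037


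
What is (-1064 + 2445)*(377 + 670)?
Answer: 1445907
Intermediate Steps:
(-1064 + 2445)*(377 + 670) = 1381*1047 = 1445907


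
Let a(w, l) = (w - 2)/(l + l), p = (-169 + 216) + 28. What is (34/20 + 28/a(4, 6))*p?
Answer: 25455/2 ≈ 12728.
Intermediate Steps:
p = 75 (p = 47 + 28 = 75)
a(w, l) = (-2 + w)/(2*l) (a(w, l) = (-2 + w)/((2*l)) = (-2 + w)*(1/(2*l)) = (-2 + w)/(2*l))
(34/20 + 28/a(4, 6))*p = (34/20 + 28/(((1/2)*(-2 + 4)/6)))*75 = (34*(1/20) + 28/(((1/2)*(1/6)*2)))*75 = (17/10 + 28/(1/6))*75 = (17/10 + 28*6)*75 = (17/10 + 168)*75 = (1697/10)*75 = 25455/2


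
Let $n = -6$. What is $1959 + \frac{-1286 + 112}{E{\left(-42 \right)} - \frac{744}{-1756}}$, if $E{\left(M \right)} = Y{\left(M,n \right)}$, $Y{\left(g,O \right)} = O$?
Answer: $\frac{2655509}{1224} \approx 2169.5$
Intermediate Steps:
$E{\left(M \right)} = -6$
$1959 + \frac{-1286 + 112}{E{\left(-42 \right)} - \frac{744}{-1756}} = 1959 + \frac{-1286 + 112}{-6 - \frac{744}{-1756}} = 1959 - \frac{1174}{-6 - - \frac{186}{439}} = 1959 - \frac{1174}{-6 + \frac{186}{439}} = 1959 - \frac{1174}{- \frac{2448}{439}} = 1959 - - \frac{257693}{1224} = 1959 + \frac{257693}{1224} = \frac{2655509}{1224}$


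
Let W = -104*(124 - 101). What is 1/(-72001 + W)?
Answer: -1/74393 ≈ -1.3442e-5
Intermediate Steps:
W = -2392 (W = -104*23 = -2392)
1/(-72001 + W) = 1/(-72001 - 2392) = 1/(-74393) = -1/74393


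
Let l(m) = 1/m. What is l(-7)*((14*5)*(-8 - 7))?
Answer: 150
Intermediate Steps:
l(-7)*((14*5)*(-8 - 7)) = ((14*5)*(-8 - 7))/(-7) = -10*(-15) = -1/7*(-1050) = 150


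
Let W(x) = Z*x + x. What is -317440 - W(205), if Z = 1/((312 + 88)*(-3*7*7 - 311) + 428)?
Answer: -58056611735/182772 ≈ -3.1765e+5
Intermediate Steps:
Z = -1/182772 (Z = 1/(400*(-21*7 - 311) + 428) = 1/(400*(-147 - 311) + 428) = 1/(400*(-458) + 428) = 1/(-183200 + 428) = 1/(-182772) = -1/182772 ≈ -5.4713e-6)
W(x) = 182771*x/182772 (W(x) = -x/182772 + x = 182771*x/182772)
-317440 - W(205) = -317440 - 182771*205/182772 = -317440 - 1*37468055/182772 = -317440 - 37468055/182772 = -58056611735/182772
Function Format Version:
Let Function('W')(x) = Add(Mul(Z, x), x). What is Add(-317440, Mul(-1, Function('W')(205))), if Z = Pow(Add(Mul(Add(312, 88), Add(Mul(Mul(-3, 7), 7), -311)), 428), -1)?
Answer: Rational(-58056611735, 182772) ≈ -3.1765e+5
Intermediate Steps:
Z = Rational(-1, 182772) (Z = Pow(Add(Mul(400, Add(Mul(-21, 7), -311)), 428), -1) = Pow(Add(Mul(400, Add(-147, -311)), 428), -1) = Pow(Add(Mul(400, -458), 428), -1) = Pow(Add(-183200, 428), -1) = Pow(-182772, -1) = Rational(-1, 182772) ≈ -5.4713e-6)
Function('W')(x) = Mul(Rational(182771, 182772), x) (Function('W')(x) = Add(Mul(Rational(-1, 182772), x), x) = Mul(Rational(182771, 182772), x))
Add(-317440, Mul(-1, Function('W')(205))) = Add(-317440, Mul(-1, Mul(Rational(182771, 182772), 205))) = Add(-317440, Mul(-1, Rational(37468055, 182772))) = Add(-317440, Rational(-37468055, 182772)) = Rational(-58056611735, 182772)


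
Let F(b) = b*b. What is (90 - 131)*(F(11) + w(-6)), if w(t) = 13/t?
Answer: -29233/6 ≈ -4872.2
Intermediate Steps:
F(b) = b**2
(90 - 131)*(F(11) + w(-6)) = (90 - 131)*(11**2 + 13/(-6)) = -41*(121 + 13*(-1/6)) = -41*(121 - 13/6) = -41*713/6 = -29233/6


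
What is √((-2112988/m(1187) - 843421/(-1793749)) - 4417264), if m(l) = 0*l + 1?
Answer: I*√21011315957810654923/1793749 ≈ 2555.4*I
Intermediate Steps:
m(l) = 1 (m(l) = 0 + 1 = 1)
√((-2112988/m(1187) - 843421/(-1793749)) - 4417264) = √((-2112988/1 - 843421/(-1793749)) - 4417264) = √((-2112988*1 - 843421*(-1/1793749)) - 4417264) = √((-2112988 + 843421/1793749) - 4417264) = √(-3790169268591/1793749 - 4417264) = √(-11713632151327/1793749) = I*√21011315957810654923/1793749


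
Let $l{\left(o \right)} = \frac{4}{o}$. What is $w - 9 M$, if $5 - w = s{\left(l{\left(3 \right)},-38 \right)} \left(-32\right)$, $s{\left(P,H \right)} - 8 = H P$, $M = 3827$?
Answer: $- \frac{107410}{3} \approx -35803.0$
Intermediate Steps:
$s{\left(P,H \right)} = 8 + H P$
$w = - \frac{4081}{3}$ ($w = 5 - \left(8 - 38 \cdot \frac{4}{3}\right) \left(-32\right) = 5 - \left(8 - 38 \cdot 4 \cdot \frac{1}{3}\right) \left(-32\right) = 5 - \left(8 - \frac{152}{3}\right) \left(-32\right) = 5 - \left(- \frac{128}{3}\right) \left(-32\right) = 5 - \frac{4096}{3} = - \frac{4081}{3} \approx -1360.3$)
$w - 9 M = - \frac{4081}{3} - 34443 = - \frac{107410}{3}$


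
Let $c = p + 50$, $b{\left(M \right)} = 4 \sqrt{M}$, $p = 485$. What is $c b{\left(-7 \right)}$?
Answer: $2140 i \sqrt{7} \approx 5661.9 i$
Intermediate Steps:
$c = 535$ ($c = 485 + 50 = 535$)
$c b{\left(-7 \right)} = 535 \cdot 4 \sqrt{-7} = 535 \cdot 4 i \sqrt{7} = 2140 i \sqrt{7}$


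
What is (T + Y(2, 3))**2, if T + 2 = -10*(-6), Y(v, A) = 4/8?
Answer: 13689/4 ≈ 3422.3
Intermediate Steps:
Y(v, A) = 1/2 (Y(v, A) = 4*(1/8) = 1/2)
T = 58 (T = -2 - 10*(-6) = -2 + 60 = 58)
(T + Y(2, 3))**2 = (58 + 1/2)**2 = (117/2)**2 = 13689/4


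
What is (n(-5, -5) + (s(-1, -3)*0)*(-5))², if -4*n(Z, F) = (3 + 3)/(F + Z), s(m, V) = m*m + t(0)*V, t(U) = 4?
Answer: 9/400 ≈ 0.022500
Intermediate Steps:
s(m, V) = m² + 4*V (s(m, V) = m*m + 4*V = m² + 4*V)
n(Z, F) = -3/(2*(F + Z)) (n(Z, F) = -(3 + 3)/(4*(F + Z)) = -3/(2*(F + Z)))
(n(-5, -5) + (s(-1, -3)*0)*(-5))² = (-3/(2*(-5) + 2*(-5)) + (((-1)² + 4*(-3))*0)*(-5))² = (-3/(-10 - 10) + ((1 - 12)*0)*(-5))² = (-3/(-20) - 11*0*(-5))² = (-3*(-1/20) + 0*(-5))² = (3/20 + 0)² = (3/20)² = 9/400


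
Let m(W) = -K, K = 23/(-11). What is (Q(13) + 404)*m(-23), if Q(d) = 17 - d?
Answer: 9384/11 ≈ 853.09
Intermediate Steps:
K = -23/11 (K = 23*(-1/11) = -23/11 ≈ -2.0909)
m(W) = 23/11 (m(W) = -1*(-23/11) = 23/11)
(Q(13) + 404)*m(-23) = ((17 - 1*13) + 404)*(23/11) = ((17 - 13) + 404)*(23/11) = (4 + 404)*(23/11) = 408*(23/11) = 9384/11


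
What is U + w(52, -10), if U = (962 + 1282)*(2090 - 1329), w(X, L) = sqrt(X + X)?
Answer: 1707684 + 2*sqrt(26) ≈ 1.7077e+6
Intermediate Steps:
w(X, L) = sqrt(2)*sqrt(X) (w(X, L) = sqrt(2*X) = sqrt(2)*sqrt(X))
U = 1707684 (U = 2244*761 = 1707684)
U + w(52, -10) = 1707684 + sqrt(2)*sqrt(52) = 1707684 + sqrt(2)*(2*sqrt(13)) = 1707684 + 2*sqrt(26)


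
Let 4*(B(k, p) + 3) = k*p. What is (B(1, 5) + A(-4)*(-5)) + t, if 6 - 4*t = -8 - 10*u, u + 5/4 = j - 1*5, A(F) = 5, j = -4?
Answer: -391/8 ≈ -48.875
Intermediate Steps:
u = -41/4 (u = -5/4 + (-4 - 1*5) = -5/4 + (-4 - 5) = -5/4 - 9 = -41/4 ≈ -10.250)
B(k, p) = -3 + k*p/4 (B(k, p) = -3 + (k*p)/4 = -3 + k*p/4)
t = -177/8 (t = 3/2 - (-8 - 10*(-41/4))/4 = 3/2 - (-8 + 205/2)/4 = 3/2 - ¼*189/2 = 3/2 - 189/8 = -177/8 ≈ -22.125)
(B(1, 5) + A(-4)*(-5)) + t = ((-3 + (¼)*1*5) + 5*(-5)) - 177/8 = ((-3 + 5/4) - 25) - 177/8 = (-7/4 - 25) - 177/8 = -107/4 - 177/8 = -391/8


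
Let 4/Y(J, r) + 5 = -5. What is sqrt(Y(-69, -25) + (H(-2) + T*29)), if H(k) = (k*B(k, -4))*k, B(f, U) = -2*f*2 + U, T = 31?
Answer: sqrt(22865)/5 ≈ 30.242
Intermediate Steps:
Y(J, r) = -2/5 (Y(J, r) = 4/(-5 - 5) = 4/(-10) = 4*(-1/10) = -2/5)
B(f, U) = U - 4*f (B(f, U) = -4*f + U = U - 4*f)
H(k) = k**2*(-4 - 4*k) (H(k) = (k*(-4 - 4*k))*k = k**2*(-4 - 4*k))
sqrt(Y(-69, -25) + (H(-2) + T*29)) = sqrt(-2/5 + (4*(-2)**2*(-1 - 1*(-2)) + 31*29)) = sqrt(-2/5 + (4*4*(-1 + 2) + 899)) = sqrt(-2/5 + (4*4*1 + 899)) = sqrt(-2/5 + (16 + 899)) = sqrt(-2/5 + 915) = sqrt(4573/5) = sqrt(22865)/5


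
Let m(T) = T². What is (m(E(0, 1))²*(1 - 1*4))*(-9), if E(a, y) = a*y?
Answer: 0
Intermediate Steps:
(m(E(0, 1))²*(1 - 1*4))*(-9) = (((0*1)²)²*(1 - 1*4))*(-9) = ((0²)²*(1 - 4))*(-9) = (0²*(-3))*(-9) = (0*(-3))*(-9) = 0*(-9) = 0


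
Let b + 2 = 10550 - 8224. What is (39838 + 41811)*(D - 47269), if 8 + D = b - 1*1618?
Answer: -3802475579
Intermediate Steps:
b = 2324 (b = -2 + (10550 - 8224) = -2 + 2326 = 2324)
D = 698 (D = -8 + (2324 - 1*1618) = -8 + (2324 - 1618) = -8 + 706 = 698)
(39838 + 41811)*(D - 47269) = (39838 + 41811)*(698 - 47269) = 81649*(-46571) = -3802475579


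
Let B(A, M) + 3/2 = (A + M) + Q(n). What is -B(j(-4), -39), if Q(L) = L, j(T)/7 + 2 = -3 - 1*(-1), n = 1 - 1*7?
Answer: 149/2 ≈ 74.500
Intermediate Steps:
n = -6 (n = 1 - 7 = -6)
j(T) = -28 (j(T) = -14 + 7*(-3 - 1*(-1)) = -14 + 7*(-3 + 1) = -14 + 7*(-2) = -14 - 14 = -28)
B(A, M) = -15/2 + A + M (B(A, M) = -3/2 + ((A + M) - 6) = -3/2 + (-6 + A + M) = -15/2 + A + M)
-B(j(-4), -39) = -(-15/2 - 28 - 39) = -1*(-149/2) = 149/2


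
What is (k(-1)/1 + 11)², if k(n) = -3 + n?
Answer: 49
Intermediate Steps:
(k(-1)/1 + 11)² = ((-3 - 1)/1 + 11)² = (-4*1 + 11)² = (-4 + 11)² = 7² = 49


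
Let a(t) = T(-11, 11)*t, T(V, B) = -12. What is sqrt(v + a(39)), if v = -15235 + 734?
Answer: I*sqrt(14969) ≈ 122.35*I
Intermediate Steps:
v = -14501
a(t) = -12*t
sqrt(v + a(39)) = sqrt(-14501 - 12*39) = sqrt(-14501 - 468) = sqrt(-14969) = I*sqrt(14969)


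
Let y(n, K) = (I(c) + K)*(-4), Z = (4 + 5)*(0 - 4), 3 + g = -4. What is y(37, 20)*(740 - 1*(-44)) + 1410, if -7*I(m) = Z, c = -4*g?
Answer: -77438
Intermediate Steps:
g = -7 (g = -3 - 4 = -7)
c = 28 (c = -4*(-7) = 28)
Z = -36 (Z = 9*(-4) = -36)
I(m) = 36/7 (I(m) = -⅐*(-36) = 36/7)
y(n, K) = -144/7 - 4*K (y(n, K) = (36/7 + K)*(-4) = -144/7 - 4*K)
y(37, 20)*(740 - 1*(-44)) + 1410 = (-144/7 - 4*20)*(740 - 1*(-44)) + 1410 = (-144/7 - 80)*(740 + 44) + 1410 = -704/7*784 + 1410 = -78848 + 1410 = -77438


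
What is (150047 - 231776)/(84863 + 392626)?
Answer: -27243/159163 ≈ -0.17116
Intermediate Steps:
(150047 - 231776)/(84863 + 392626) = -81729/477489 = -81729*1/477489 = -27243/159163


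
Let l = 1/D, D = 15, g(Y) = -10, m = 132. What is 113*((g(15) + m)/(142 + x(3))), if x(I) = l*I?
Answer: 68930/711 ≈ 96.948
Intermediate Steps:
l = 1/15 ≈ 0.066667
x(I) = I/15
113*((g(15) + m)/(142 + x(3))) = 113*((-10 + 132)/(142 + (1/15)*3)) = 113*(122/(142 + ⅕)) = 113*(122/(711/5)) = 113*(122*(5/711)) = 113*(610/711) = 68930/711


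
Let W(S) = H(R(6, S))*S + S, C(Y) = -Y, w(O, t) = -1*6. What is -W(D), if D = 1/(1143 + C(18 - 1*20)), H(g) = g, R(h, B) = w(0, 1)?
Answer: 1/229 ≈ 0.0043668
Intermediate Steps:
w(O, t) = -6
R(h, B) = -6
D = 1/1145 (D = 1/(1143 - (18 - 1*20)) = 1/(1143 - (18 - 20)) = 1/(1143 - 1*(-2)) = 1/(1143 + 2) = 1/1145 ≈ 0.00087336)
W(S) = -5*S (W(S) = -6*S + S = -5*S)
-W(D) = -(-5)/1145 = -1*(-1/229) = 1/229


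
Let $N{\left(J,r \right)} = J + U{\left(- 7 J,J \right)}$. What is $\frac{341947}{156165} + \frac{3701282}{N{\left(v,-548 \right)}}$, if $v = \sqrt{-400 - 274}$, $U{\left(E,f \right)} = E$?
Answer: $\frac{341947}{156165} + \frac{1850641 i \sqrt{674}}{2022} \approx 2.1897 + 23761.0 i$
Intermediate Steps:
$v = i \sqrt{674}$ ($v = \sqrt{-674} = i \sqrt{674} \approx 25.962 i$)
$N{\left(J,r \right)} = - 6 J$ ($N{\left(J,r \right)} = J - 7 J = - 6 J$)
$\frac{341947}{156165} + \frac{3701282}{N{\left(v,-548 \right)}} = \frac{341947}{156165} + \frac{3701282}{\left(-6\right) i \sqrt{674}} = 341947 \cdot \frac{1}{156165} + \frac{3701282}{\left(-6\right) i \sqrt{674}} = \frac{341947}{156165} + 3701282 \frac{i \sqrt{674}}{4044} = \frac{341947}{156165} + \frac{1850641 i \sqrt{674}}{2022}$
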